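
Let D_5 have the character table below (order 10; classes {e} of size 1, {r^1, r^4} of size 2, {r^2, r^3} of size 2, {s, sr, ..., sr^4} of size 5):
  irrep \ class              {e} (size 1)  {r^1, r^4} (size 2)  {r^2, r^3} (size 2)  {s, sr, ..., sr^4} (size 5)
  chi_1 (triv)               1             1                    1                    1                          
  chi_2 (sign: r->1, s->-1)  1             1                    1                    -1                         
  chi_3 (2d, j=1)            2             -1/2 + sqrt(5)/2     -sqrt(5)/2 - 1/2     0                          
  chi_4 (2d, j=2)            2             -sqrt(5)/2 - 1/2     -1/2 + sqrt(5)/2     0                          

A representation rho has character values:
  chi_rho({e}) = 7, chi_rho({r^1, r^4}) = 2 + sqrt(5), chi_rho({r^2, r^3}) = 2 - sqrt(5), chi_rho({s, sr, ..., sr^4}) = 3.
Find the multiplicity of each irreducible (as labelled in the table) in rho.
Multiplicities: chi_1: 3, chi_2: 0, chi_3: 2, chi_4: 0.

Why: Use <chi_rho, chi> = (1/|G|) sum_C |C| * chi_rho(C) * conj(chi(C)) with |G| = 10 for each irreducible chi in the table:
  <chi_rho, chi_1> = (1/10)[1*(7)*conj(1) + 2*(2 + sqrt(5))*conj(1) + 2*(2 - sqrt(5))*conj(1) + 5*(3)*conj(1)]
      = (1/10)[(7) + (4 + 2*sqrt(5)) + (4 - 2*sqrt(5)) + (15)] = 30/10 = 3
  <chi_rho, chi_2> = (1/10)[1*(7)*conj(1) + 2*(2 + sqrt(5))*conj(1) + 2*(2 - sqrt(5))*conj(1) + 5*(3)*conj(-1)]
      = (1/10)[(7) + (4 + 2*sqrt(5)) + (4 - 2*sqrt(5)) + (-15)] = 0/10 = 0
  <chi_rho, chi_3> = (1/10)[1*(7)*conj(2) + 2*(2 + sqrt(5))*conj(-1/2 + sqrt(5)/2) + 2*(2 - sqrt(5))*conj(-sqrt(5)/2 - 1/2) + 5*(3)*conj(0)]
      = (1/10)[(14) + (sqrt(5) + 3) + (3 - sqrt(5)) + (0)] = 20/10 = 2
  <chi_rho, chi_4> = (1/10)[1*(7)*conj(2) + 2*(2 + sqrt(5))*conj(-sqrt(5)/2 - 1/2) + 2*(2 - sqrt(5))*conj(-1/2 + sqrt(5)/2) + 5*(3)*conj(0)]
      = (1/10)[(14) + (-7 - 3*sqrt(5)) + (-7 + 3*sqrt(5)) + (0)] = 0/10 = 0
Dimension check: dim(rho) = sum (mult * dim) = 3*1 + 0*1 + 2*2 + 0*2 = 7 = chi_rho(e) = 7.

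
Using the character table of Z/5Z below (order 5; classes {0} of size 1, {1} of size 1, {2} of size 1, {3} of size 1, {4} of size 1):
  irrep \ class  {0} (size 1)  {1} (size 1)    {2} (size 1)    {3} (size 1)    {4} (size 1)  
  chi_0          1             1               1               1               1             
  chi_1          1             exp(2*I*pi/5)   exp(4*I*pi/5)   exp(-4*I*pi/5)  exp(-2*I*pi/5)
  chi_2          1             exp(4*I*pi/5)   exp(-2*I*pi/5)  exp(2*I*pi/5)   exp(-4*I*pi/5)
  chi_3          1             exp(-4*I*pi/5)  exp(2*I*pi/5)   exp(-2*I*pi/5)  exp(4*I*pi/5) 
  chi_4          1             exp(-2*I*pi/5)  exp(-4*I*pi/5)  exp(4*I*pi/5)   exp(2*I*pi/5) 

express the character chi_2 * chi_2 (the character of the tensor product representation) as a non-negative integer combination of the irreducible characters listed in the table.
chi_2 tensor chi_2 = chi_4 (all other irreducibles have multiplicity 0).

Solution. The character of a tensor product is the pointwise product (chi_2 * chi_2)(C) = chi_2(C) * chi_2(C):
  {0}: (1)*(1), {1}: (exp(4*I*pi/5))*(exp(4*I*pi/5)), {2}: (exp(-2*I*pi/5))*(exp(-2*I*pi/5)), {3}: (exp(2*I*pi/5))*(exp(2*I*pi/5)), {4}: (exp(-4*I*pi/5))*(exp(-4*I*pi/5))
so (chi_2 * chi_2) takes values
  {0} -> 1, {1} -> exp(-2*I*pi/5), {2} -> exp(-4*I*pi/5), {3} -> exp(4*I*pi/5), {4} -> exp(2*I*pi/5).
Now take the inner product of this character with each irreducible chi from the table, <chi_2*chi_2, chi> = (1/5) sum_C |C| (chi_2*chi_2)(C) conj(chi(C)):
  <chi_2*chi_2, chi_0> = (1/5)[1*(1)*conj(1) + 1*(exp(-2*I*pi/5))*conj(1) + 1*(exp(-4*I*pi/5))*conj(1) + 1*(exp(4*I*pi/5))*conj(1) + 1*(exp(2*I*pi/5))*conj(1)]
      = (1/5)[(1) + (exp(-2*I*pi/5)) + (exp(-4*I*pi/5)) + (exp(4*I*pi/5)) + (exp(2*I*pi/5))] = 0/5 = 0
  <chi_2*chi_2, chi_1> = (1/5)[1*(1)*conj(1) + 1*(exp(-2*I*pi/5))*conj(exp(2*I*pi/5)) + 1*(exp(-4*I*pi/5))*conj(exp(4*I*pi/5)) + 1*(exp(4*I*pi/5))*conj(exp(-4*I*pi/5)) + 1*(exp(2*I*pi/5))*conj(exp(-2*I*pi/5))]
      = (1/5)[(1) + (exp(-4*I*pi/5)) + (exp(2*I*pi/5)) + (exp(-2*I*pi/5)) + (exp(4*I*pi/5))] = 0/5 = 0
  <chi_2*chi_2, chi_2> = (1/5)[1*(1)*conj(1) + 1*(exp(-2*I*pi/5))*conj(exp(4*I*pi/5)) + 1*(exp(-4*I*pi/5))*conj(exp(-2*I*pi/5)) + 1*(exp(4*I*pi/5))*conj(exp(2*I*pi/5)) + 1*(exp(2*I*pi/5))*conj(exp(-4*I*pi/5))]
      = (1/5)[(1) + (exp(4*I*pi/5)) + (exp(-2*I*pi/5)) + (exp(2*I*pi/5)) + (exp(-4*I*pi/5))] = 0/5 = 0
  <chi_2*chi_2, chi_3> = (1/5)[1*(1)*conj(1) + 1*(exp(-2*I*pi/5))*conj(exp(-4*I*pi/5)) + 1*(exp(-4*I*pi/5))*conj(exp(2*I*pi/5)) + 1*(exp(4*I*pi/5))*conj(exp(-2*I*pi/5)) + 1*(exp(2*I*pi/5))*conj(exp(4*I*pi/5))]
      = (1/5)[(1) + (exp(2*I*pi/5)) + (exp(4*I*pi/5)) + (exp(-4*I*pi/5)) + (exp(-2*I*pi/5))] = 0/5 = 0
  <chi_2*chi_2, chi_4> = (1/5)[1*(1)*conj(1) + 1*(exp(-2*I*pi/5))*conj(exp(-2*I*pi/5)) + 1*(exp(-4*I*pi/5))*conj(exp(-4*I*pi/5)) + 1*(exp(4*I*pi/5))*conj(exp(4*I*pi/5)) + 1*(exp(2*I*pi/5))*conj(exp(2*I*pi/5))]
      = (1/5)[(1) + (1) + (1) + (1) + (1)] = 5/5 = 1
(Exp terms are combined using exp(i*s)*conj(exp(i*t)) = exp(i*(s-t)), and sums of them are collapsed using the identity that for every m > 1 the m distinct m-th roots of unity sum to 0, e.g. 1 + exp(2*I*pi/3) + exp(-2*I*pi/3) = 0.)
Hence the multiplicities are chi_4: 1. Dimension check: dim(chi_2)*dim(chi_2) = 1*1 = 1 and sum (mult * dim) = 1*1 = 1.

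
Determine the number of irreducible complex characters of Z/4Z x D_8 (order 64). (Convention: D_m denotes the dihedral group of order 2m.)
28

Derivation: The number of irreducible complex representations of a finite group equals its number of conjugacy classes. For a direct product, #classes(G x H) = #classes(G) * #classes(H). Z/4Z has 4 classes (abelian), D_8 has 7 classes, so 4 * 7 = 28, so Z/4Z x D_8 (order 64) has exactly 28 irreducible complex representations.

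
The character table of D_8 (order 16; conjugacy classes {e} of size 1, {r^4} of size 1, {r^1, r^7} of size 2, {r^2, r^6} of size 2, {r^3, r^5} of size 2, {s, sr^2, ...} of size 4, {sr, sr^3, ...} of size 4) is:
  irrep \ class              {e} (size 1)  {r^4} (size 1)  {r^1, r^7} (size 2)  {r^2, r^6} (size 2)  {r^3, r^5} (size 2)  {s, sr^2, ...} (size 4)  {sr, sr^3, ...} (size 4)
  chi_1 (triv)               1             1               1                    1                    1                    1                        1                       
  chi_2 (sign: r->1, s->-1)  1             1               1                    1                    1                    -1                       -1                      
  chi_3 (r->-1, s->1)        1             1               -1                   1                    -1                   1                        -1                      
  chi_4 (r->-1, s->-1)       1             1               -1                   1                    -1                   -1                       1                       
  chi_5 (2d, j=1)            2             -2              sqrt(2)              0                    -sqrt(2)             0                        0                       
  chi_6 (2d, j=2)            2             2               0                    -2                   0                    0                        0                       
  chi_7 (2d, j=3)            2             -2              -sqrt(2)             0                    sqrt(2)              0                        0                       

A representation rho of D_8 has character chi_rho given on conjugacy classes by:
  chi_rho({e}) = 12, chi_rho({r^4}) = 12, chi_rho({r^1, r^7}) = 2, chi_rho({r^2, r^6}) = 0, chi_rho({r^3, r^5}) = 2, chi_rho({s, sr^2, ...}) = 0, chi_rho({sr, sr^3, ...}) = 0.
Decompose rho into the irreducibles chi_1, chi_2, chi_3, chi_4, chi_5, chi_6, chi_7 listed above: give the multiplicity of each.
Multiplicities: chi_1: 2, chi_2: 2, chi_3: 1, chi_4: 1, chi_5: 0, chi_6: 3, chi_7: 0.

Derivation: Use <chi_rho, chi> = (1/|G|) sum_C |C| * chi_rho(C) * conj(chi(C)) with |G| = 16 for each irreducible chi in the table:
  <chi_rho, chi_1> = (1/16)[1*(12)*conj(1) + 1*(12)*conj(1) + 2*(2)*conj(1) + 2*(0)*conj(1) + 2*(2)*conj(1) + 4*(0)*conj(1) + 4*(0)*conj(1)]
      = (1/16)[(12) + (12) + (4) + (0) + (4) + (0) + (0)] = 32/16 = 2
  <chi_rho, chi_2> = (1/16)[1*(12)*conj(1) + 1*(12)*conj(1) + 2*(2)*conj(1) + 2*(0)*conj(1) + 2*(2)*conj(1) + 4*(0)*conj(-1) + 4*(0)*conj(-1)]
      = (1/16)[(12) + (12) + (4) + (0) + (4) + (0) + (0)] = 32/16 = 2
  <chi_rho, chi_3> = (1/16)[1*(12)*conj(1) + 1*(12)*conj(1) + 2*(2)*conj(-1) + 2*(0)*conj(1) + 2*(2)*conj(-1) + 4*(0)*conj(1) + 4*(0)*conj(-1)]
      = (1/16)[(12) + (12) + (-4) + (0) + (-4) + (0) + (0)] = 16/16 = 1
  <chi_rho, chi_4> = (1/16)[1*(12)*conj(1) + 1*(12)*conj(1) + 2*(2)*conj(-1) + 2*(0)*conj(1) + 2*(2)*conj(-1) + 4*(0)*conj(-1) + 4*(0)*conj(1)]
      = (1/16)[(12) + (12) + (-4) + (0) + (-4) + (0) + (0)] = 16/16 = 1
  <chi_rho, chi_5> = (1/16)[1*(12)*conj(2) + 1*(12)*conj(-2) + 2*(2)*conj(sqrt(2)) + 2*(0)*conj(0) + 2*(2)*conj(-sqrt(2)) + 4*(0)*conj(0) + 4*(0)*conj(0)]
      = (1/16)[(24) + (-24) + (4*sqrt(2)) + (0) + (-4*sqrt(2)) + (0) + (0)] = 0/16 = 0
  <chi_rho, chi_6> = (1/16)[1*(12)*conj(2) + 1*(12)*conj(2) + 2*(2)*conj(0) + 2*(0)*conj(-2) + 2*(2)*conj(0) + 4*(0)*conj(0) + 4*(0)*conj(0)]
      = (1/16)[(24) + (24) + (0) + (0) + (0) + (0) + (0)] = 48/16 = 3
  <chi_rho, chi_7> = (1/16)[1*(12)*conj(2) + 1*(12)*conj(-2) + 2*(2)*conj(-sqrt(2)) + 2*(0)*conj(0) + 2*(2)*conj(sqrt(2)) + 4*(0)*conj(0) + 4*(0)*conj(0)]
      = (1/16)[(24) + (-24) + (-4*sqrt(2)) + (0) + (4*sqrt(2)) + (0) + (0)] = 0/16 = 0
Dimension check: dim(rho) = sum (mult * dim) = 2*1 + 2*1 + 1*1 + 1*1 + 0*2 + 3*2 + 0*2 = 12 = chi_rho(e) = 12.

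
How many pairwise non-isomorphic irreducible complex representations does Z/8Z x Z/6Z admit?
48

The number of irreducible complex representations of a finite group equals its number of conjugacy classes. Z/8Z x Z/6Z is abelian of order 48, so every element is its own conjugacy class: 48 classes, so Z/8Z x Z/6Z (order 48) has exactly 48 irreducible complex representations.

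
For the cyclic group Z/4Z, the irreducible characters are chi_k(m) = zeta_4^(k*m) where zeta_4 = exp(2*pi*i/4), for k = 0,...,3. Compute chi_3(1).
chi_3(1) = zeta_4^3 = -I

Reasoning: chi_3(1) = zeta_4^(3*1) = zeta_4^3. Since zeta_4^4 = 1, this equals zeta_4^3 = exp(2*pi*i*3/4) = -I.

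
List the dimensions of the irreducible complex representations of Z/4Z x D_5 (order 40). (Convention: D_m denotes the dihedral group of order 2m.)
Dimensions: 1, 1, 1, 1, 1, 1, 1, 1, 2, 2, 2, 2, 2, 2, 2, 2

Derivation: There are 16 irreducibles (= number of conjugacy classes). Their dimensions d_i satisfy sum d_i^2 = |G| = 40: 1 + 1 + 1 + 1 + 1 + 1 + 1 + 1 + 4 + 4 + 4 + 4 + 4 + 4 + 4 + 4 = 40. (For the product with Z/4Z: each of the 4 1-dim characters of Z/4Z tensors with each irrep of D_5, giving 4 copies of each D_5-dimension.)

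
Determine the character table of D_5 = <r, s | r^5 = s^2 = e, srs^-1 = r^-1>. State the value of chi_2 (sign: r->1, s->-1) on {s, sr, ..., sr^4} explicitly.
Conjugacy classes: {e} of size 1, {r^1, r^4} of size 2, {r^2, r^3} of size 2, {s, sr, ..., sr^4} of size 5.
Character table:
  irrep \ class              {e} (size 1)  {r^1, r^4} (size 2)  {r^2, r^3} (size 2)  {s, sr, ..., sr^4} (size 5)
  chi_1 (triv)               1             1                    1                    1                          
  chi_2 (sign: r->1, s->-1)  1             1                    1                    -1                         
  chi_3 (2d, j=1)            2             -1/2 + sqrt(5)/2     -sqrt(5)/2 - 1/2     0                          
  chi_4 (2d, j=2)            2             -sqrt(5)/2 - 1/2     -1/2 + sqrt(5)/2     0                          

Spot check: chi_2 (sign: r->1, s->-1) on {s, sr, ..., sr^4} = -1.

Argument: D_5 has order 2*5 = 10 with 4 conjugacy classes, hence 4 irreducibles. Sum of squared dims 1 + 1 + 4 + 4 = 10 = |G|. Linear characters come from the abelianisation; the 2-dimensional irreps have character r^k -> 2*cos(2*pi*j*k/5), reflections -> 0.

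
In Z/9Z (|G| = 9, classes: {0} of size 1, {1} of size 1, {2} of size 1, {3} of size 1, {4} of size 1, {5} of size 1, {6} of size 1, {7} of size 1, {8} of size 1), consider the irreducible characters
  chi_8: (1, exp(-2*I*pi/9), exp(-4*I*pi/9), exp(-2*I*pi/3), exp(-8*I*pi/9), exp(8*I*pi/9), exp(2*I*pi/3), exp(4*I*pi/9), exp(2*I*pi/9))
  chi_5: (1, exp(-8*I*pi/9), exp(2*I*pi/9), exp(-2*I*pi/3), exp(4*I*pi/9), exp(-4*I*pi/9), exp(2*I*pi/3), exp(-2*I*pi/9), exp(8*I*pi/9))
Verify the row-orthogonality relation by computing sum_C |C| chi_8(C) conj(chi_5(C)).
Sum = 0; so <chi_8, chi_5> = 0 (distinct irreducibles are orthogonal).

Reasoning: Compute term by term over conjugacy classes (|C| * chi_8(C) * conj(chi_5(C))):
  1*(1)*conj(1) + 1*(exp(-2*I*pi/9))*conj(exp(-8*I*pi/9)) + 1*(exp(-4*I*pi/9))*conj(exp(2*I*pi/9)) + 1*(exp(-2*I*pi/3))*conj(exp(-2*I*pi/3)) + 1*(exp(-8*I*pi/9))*conj(exp(4*I*pi/9)) + 1*(exp(8*I*pi/9))*conj(exp(-4*I*pi/9)) + 1*(exp(2*I*pi/3))*conj(exp(2*I*pi/3)) + 1*(exp(4*I*pi/9))*conj(exp(-2*I*pi/9)) + 1*(exp(2*I*pi/9))*conj(exp(8*I*pi/9))
  = (1) + (exp(2*I*pi/3)) + (exp(-2*I*pi/3)) + (1) + (exp(2*I*pi/3)) + (exp(-2*I*pi/3)) + (1) + (exp(2*I*pi/3)) + (exp(-2*I*pi/3))
  = 0.
(Exp terms are combined using exp(i*s)*conj(exp(i*t)) = exp(i*(s-t)), and sums of them are collapsed using the identity that for every m > 1 the m distinct m-th roots of unity sum to 0, e.g. 1 + exp(2*I*pi/3) + exp(-2*I*pi/3) = 0.)
Dividing by |G| = 9 gives 0/9 = 0, matching the row-orthogonality relation <chi_8, chi_5> = [chi_8 = chi_5].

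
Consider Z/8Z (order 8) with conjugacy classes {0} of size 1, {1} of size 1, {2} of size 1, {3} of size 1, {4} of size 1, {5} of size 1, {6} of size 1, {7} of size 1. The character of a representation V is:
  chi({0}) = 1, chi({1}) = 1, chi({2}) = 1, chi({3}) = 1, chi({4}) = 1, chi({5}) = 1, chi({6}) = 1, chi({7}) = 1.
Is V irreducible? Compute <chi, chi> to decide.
Irreducible: <chi, chi> = 1.

Proof sketch: <chi, chi> = (1/|G|) sum_C |C| * |chi(C)|^2 = (1/8)[1*|1|^2 + 1*|1|^2 + 1*|1|^2 + 1*|1|^2 + 1*|1|^2 + 1*|1|^2 + 1*|1|^2 + 1*|1|^2]
  = (1/8)[(1) + (1) + (1) + (1) + (1) + (1) + (1) + (1)] = 8/8 = 1.
(Exp terms are combined using exp(i*s)*conj(exp(i*t)) = exp(i*(s-t)), and sums of them are collapsed using the identity that for every m > 1 the m distinct m-th roots of unity sum to 0, e.g. 1 + exp(2*I*pi/3) + exp(-2*I*pi/3) = 0.)
A character is irreducible iff <chi, chi> = 1, so this representation is irreducible.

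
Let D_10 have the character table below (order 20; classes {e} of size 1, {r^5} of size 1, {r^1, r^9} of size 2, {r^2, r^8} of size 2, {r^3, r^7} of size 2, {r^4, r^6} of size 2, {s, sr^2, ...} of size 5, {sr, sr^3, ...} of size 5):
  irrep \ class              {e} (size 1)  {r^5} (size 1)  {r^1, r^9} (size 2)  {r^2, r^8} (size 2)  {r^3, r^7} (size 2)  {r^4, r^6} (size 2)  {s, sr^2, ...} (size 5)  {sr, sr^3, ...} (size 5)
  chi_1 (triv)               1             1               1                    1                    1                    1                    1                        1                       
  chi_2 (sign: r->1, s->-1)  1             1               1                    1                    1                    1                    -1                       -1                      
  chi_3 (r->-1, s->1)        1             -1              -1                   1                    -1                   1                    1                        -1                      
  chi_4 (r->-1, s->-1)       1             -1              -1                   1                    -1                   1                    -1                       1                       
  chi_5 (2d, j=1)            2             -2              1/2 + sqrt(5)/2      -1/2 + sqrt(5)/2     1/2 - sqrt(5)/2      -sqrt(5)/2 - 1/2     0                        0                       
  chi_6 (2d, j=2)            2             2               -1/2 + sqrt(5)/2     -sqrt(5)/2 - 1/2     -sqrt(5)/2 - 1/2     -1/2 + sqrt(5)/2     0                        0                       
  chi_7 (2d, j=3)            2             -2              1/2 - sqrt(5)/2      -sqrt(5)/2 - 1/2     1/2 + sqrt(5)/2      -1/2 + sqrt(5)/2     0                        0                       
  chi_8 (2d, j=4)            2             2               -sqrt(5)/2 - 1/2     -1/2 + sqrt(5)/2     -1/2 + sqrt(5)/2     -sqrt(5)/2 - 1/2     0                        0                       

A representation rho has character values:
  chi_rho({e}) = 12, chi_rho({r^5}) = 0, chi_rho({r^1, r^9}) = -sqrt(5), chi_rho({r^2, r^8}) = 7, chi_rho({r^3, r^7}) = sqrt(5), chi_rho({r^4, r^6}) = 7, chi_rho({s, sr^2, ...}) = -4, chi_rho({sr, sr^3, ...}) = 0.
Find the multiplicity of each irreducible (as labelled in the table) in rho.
Multiplicities: chi_1: 1, chi_2: 3, chi_3: 1, chi_4: 3, chi_5: 0, chi_6: 0, chi_7: 1, chi_8: 1.

Reasoning: Use <chi_rho, chi> = (1/|G|) sum_C |C| * chi_rho(C) * conj(chi(C)) with |G| = 20 for each irreducible chi in the table:
  <chi_rho, chi_1> = (1/20)[1*(12)*conj(1) + 1*(0)*conj(1) + 2*(-sqrt(5))*conj(1) + 2*(7)*conj(1) + 2*(sqrt(5))*conj(1) + 2*(7)*conj(1) + 5*(-4)*conj(1) + 5*(0)*conj(1)]
      = (1/20)[(12) + (0) + (-2*sqrt(5)) + (14) + (2*sqrt(5)) + (14) + (-20) + (0)] = 20/20 = 1
  <chi_rho, chi_2> = (1/20)[1*(12)*conj(1) + 1*(0)*conj(1) + 2*(-sqrt(5))*conj(1) + 2*(7)*conj(1) + 2*(sqrt(5))*conj(1) + 2*(7)*conj(1) + 5*(-4)*conj(-1) + 5*(0)*conj(-1)]
      = (1/20)[(12) + (0) + (-2*sqrt(5)) + (14) + (2*sqrt(5)) + (14) + (20) + (0)] = 60/20 = 3
  <chi_rho, chi_3> = (1/20)[1*(12)*conj(1) + 1*(0)*conj(-1) + 2*(-sqrt(5))*conj(-1) + 2*(7)*conj(1) + 2*(sqrt(5))*conj(-1) + 2*(7)*conj(1) + 5*(-4)*conj(1) + 5*(0)*conj(-1)]
      = (1/20)[(12) + (0) + (2*sqrt(5)) + (14) + (-2*sqrt(5)) + (14) + (-20) + (0)] = 20/20 = 1
  <chi_rho, chi_4> = (1/20)[1*(12)*conj(1) + 1*(0)*conj(-1) + 2*(-sqrt(5))*conj(-1) + 2*(7)*conj(1) + 2*(sqrt(5))*conj(-1) + 2*(7)*conj(1) + 5*(-4)*conj(-1) + 5*(0)*conj(1)]
      = (1/20)[(12) + (0) + (2*sqrt(5)) + (14) + (-2*sqrt(5)) + (14) + (20) + (0)] = 60/20 = 3
  <chi_rho, chi_5> = (1/20)[1*(12)*conj(2) + 1*(0)*conj(-2) + 2*(-sqrt(5))*conj(1/2 + sqrt(5)/2) + 2*(7)*conj(-1/2 + sqrt(5)/2) + 2*(sqrt(5))*conj(1/2 - sqrt(5)/2) + 2*(7)*conj(-sqrt(5)/2 - 1/2) + 5*(-4)*conj(0) + 5*(0)*conj(0)]
      = (1/20)[(24) + (0) + (-5 - sqrt(5)) + (-7 + 7*sqrt(5)) + (-5 + sqrt(5)) + (-7*sqrt(5) - 7) + (0) + (0)] = 0/20 = 0
  <chi_rho, chi_6> = (1/20)[1*(12)*conj(2) + 1*(0)*conj(2) + 2*(-sqrt(5))*conj(-1/2 + sqrt(5)/2) + 2*(7)*conj(-sqrt(5)/2 - 1/2) + 2*(sqrt(5))*conj(-sqrt(5)/2 - 1/2) + 2*(7)*conj(-1/2 + sqrt(5)/2) + 5*(-4)*conj(0) + 5*(0)*conj(0)]
      = (1/20)[(24) + (0) + (-5 + sqrt(5)) + (-7*sqrt(5) - 7) + (-5 - sqrt(5)) + (-7 + 7*sqrt(5)) + (0) + (0)] = 0/20 = 0
  <chi_rho, chi_7> = (1/20)[1*(12)*conj(2) + 1*(0)*conj(-2) + 2*(-sqrt(5))*conj(1/2 - sqrt(5)/2) + 2*(7)*conj(-sqrt(5)/2 - 1/2) + 2*(sqrt(5))*conj(1/2 + sqrt(5)/2) + 2*(7)*conj(-1/2 + sqrt(5)/2) + 5*(-4)*conj(0) + 5*(0)*conj(0)]
      = (1/20)[(24) + (0) + (5 - sqrt(5)) + (-7*sqrt(5) - 7) + (sqrt(5) + 5) + (-7 + 7*sqrt(5)) + (0) + (0)] = 20/20 = 1
  <chi_rho, chi_8> = (1/20)[1*(12)*conj(2) + 1*(0)*conj(2) + 2*(-sqrt(5))*conj(-sqrt(5)/2 - 1/2) + 2*(7)*conj(-1/2 + sqrt(5)/2) + 2*(sqrt(5))*conj(-1/2 + sqrt(5)/2) + 2*(7)*conj(-sqrt(5)/2 - 1/2) + 5*(-4)*conj(0) + 5*(0)*conj(0)]
      = (1/20)[(24) + (0) + (sqrt(5) + 5) + (-7 + 7*sqrt(5)) + (5 - sqrt(5)) + (-7*sqrt(5) - 7) + (0) + (0)] = 20/20 = 1
Dimension check: dim(rho) = sum (mult * dim) = 1*1 + 3*1 + 1*1 + 3*1 + 0*2 + 0*2 + 1*2 + 1*2 = 12 = chi_rho(e) = 12.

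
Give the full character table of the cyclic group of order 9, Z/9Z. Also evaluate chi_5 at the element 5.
Character table of Z/9Z (irreps indexed chi_0,...,chi_8 with chi_k(m) = zeta_9^(k*m), zeta_9 = exp(2*pi*i/9)):
  irrep \ class  {0} (size 1)  {1} (size 1)    {2} (size 1)    {3} (size 1)    {4} (size 1)    {5} (size 1)    {6} (size 1)    {7} (size 1)    {8} (size 1)  
  chi_0          1             1               1               1               1               1               1               1               1             
  chi_1          1             exp(2*I*pi/9)   exp(4*I*pi/9)   exp(2*I*pi/3)   exp(8*I*pi/9)   exp(-8*I*pi/9)  exp(-2*I*pi/3)  exp(-4*I*pi/9)  exp(-2*I*pi/9)
  chi_2          1             exp(4*I*pi/9)   exp(8*I*pi/9)   exp(-2*I*pi/3)  exp(-2*I*pi/9)  exp(2*I*pi/9)   exp(2*I*pi/3)   exp(-8*I*pi/9)  exp(-4*I*pi/9)
  chi_3          1             exp(2*I*pi/3)   exp(-2*I*pi/3)  1               exp(2*I*pi/3)   exp(-2*I*pi/3)  1               exp(2*I*pi/3)   exp(-2*I*pi/3)
  chi_4          1             exp(8*I*pi/9)   exp(-2*I*pi/9)  exp(2*I*pi/3)   exp(-4*I*pi/9)  exp(4*I*pi/9)   exp(-2*I*pi/3)  exp(2*I*pi/9)   exp(-8*I*pi/9)
  chi_5          1             exp(-8*I*pi/9)  exp(2*I*pi/9)   exp(-2*I*pi/3)  exp(4*I*pi/9)   exp(-4*I*pi/9)  exp(2*I*pi/3)   exp(-2*I*pi/9)  exp(8*I*pi/9) 
  chi_6          1             exp(-2*I*pi/3)  exp(2*I*pi/3)   1               exp(-2*I*pi/3)  exp(2*I*pi/3)   1               exp(-2*I*pi/3)  exp(2*I*pi/3) 
  chi_7          1             exp(-4*I*pi/9)  exp(-8*I*pi/9)  exp(2*I*pi/3)   exp(2*I*pi/9)   exp(-2*I*pi/9)  exp(-2*I*pi/3)  exp(8*I*pi/9)   exp(4*I*pi/9) 
  chi_8          1             exp(-2*I*pi/9)  exp(-4*I*pi/9)  exp(-2*I*pi/3)  exp(-8*I*pi/9)  exp(8*I*pi/9)   exp(2*I*pi/3)   exp(4*I*pi/9)   exp(2*I*pi/9) 

Spot check: chi_5(5) = zeta_9^(5*5) = zeta_9^25 = exp(-4*I*pi/9).

Z/9Z is abelian, so all 9 irreducible complex representations are 1-dimensional. They are given by chi_k(m) = zeta_9^(k*m) for k = 0,...,8. Row orthogonality: sum_m chi_k(m) conj(chi_l(m)) = 9 * [k = l].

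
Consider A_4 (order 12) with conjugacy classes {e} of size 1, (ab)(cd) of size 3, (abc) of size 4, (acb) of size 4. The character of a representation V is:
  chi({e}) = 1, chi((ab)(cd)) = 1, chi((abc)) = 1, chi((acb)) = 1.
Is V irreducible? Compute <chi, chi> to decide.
Irreducible: <chi, chi> = 1.

Reasoning: <chi, chi> = (1/|G|) sum_C |C| * |chi(C)|^2 = (1/12)[1*|1|^2 + 3*|1|^2 + 4*|1|^2 + 4*|1|^2]
  = (1/12)[(1) + (3) + (4) + (4)] = 12/12 = 1.
(Exp terms are combined using exp(i*s)*conj(exp(i*t)) = exp(i*(s-t)), and sums of them are collapsed using the identity that for every m > 1 the m distinct m-th roots of unity sum to 0, e.g. 1 + exp(2*I*pi/3) + exp(-2*I*pi/3) = 0.)
A character is irreducible iff <chi, chi> = 1, so this representation is irreducible.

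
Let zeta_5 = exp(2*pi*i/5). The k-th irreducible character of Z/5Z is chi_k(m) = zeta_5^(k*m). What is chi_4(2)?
chi_4(2) = zeta_5^8 = exp(-4*I*pi/5)

chi_4(2) = zeta_5^(4*2) = zeta_5^8. Since zeta_5^5 = 1, this equals zeta_5^3 = exp(2*pi*i*3/5) = exp(-4*I*pi/5).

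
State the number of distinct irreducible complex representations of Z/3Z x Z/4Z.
12

Justification: The number of irreducible complex representations of a finite group equals its number of conjugacy classes. Z/3Z x Z/4Z is abelian of order 12, so every element is its own conjugacy class: 12 classes, so Z/3Z x Z/4Z (order 12) has exactly 12 irreducible complex representations.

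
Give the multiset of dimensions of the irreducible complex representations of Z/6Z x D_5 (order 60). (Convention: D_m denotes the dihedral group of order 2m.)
Dimensions: 1, 1, 1, 1, 1, 1, 1, 1, 1, 1, 1, 1, 2, 2, 2, 2, 2, 2, 2, 2, 2, 2, 2, 2

There are 24 irreducibles (= number of conjugacy classes). Their dimensions d_i satisfy sum d_i^2 = |G| = 60: 1 + 1 + 1 + 1 + 1 + 1 + 1 + 1 + 1 + 1 + 1 + 1 + 4 + 4 + 4 + 4 + 4 + 4 + 4 + 4 + 4 + 4 + 4 + 4 = 60. (For the product with Z/6Z: each of the 6 1-dim characters of Z/6Z tensors with each irrep of D_5, giving 6 copies of each D_5-dimension.)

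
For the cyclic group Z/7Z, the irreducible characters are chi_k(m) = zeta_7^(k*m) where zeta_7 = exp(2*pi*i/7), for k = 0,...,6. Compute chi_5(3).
chi_5(3) = zeta_7^15 = exp(2*I*pi/7)

chi_5(3) = zeta_7^(5*3) = zeta_7^15. Since zeta_7^7 = 1, this equals zeta_7^1 = exp(2*pi*i*1/7) = exp(2*I*pi/7).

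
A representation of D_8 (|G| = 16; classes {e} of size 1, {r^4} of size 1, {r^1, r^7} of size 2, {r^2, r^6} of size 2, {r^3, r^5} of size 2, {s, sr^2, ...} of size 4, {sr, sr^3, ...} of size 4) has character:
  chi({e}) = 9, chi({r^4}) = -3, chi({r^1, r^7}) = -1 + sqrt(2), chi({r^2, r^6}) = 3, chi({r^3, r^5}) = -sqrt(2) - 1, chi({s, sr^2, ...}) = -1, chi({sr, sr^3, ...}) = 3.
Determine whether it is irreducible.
Not irreducible (reducible): <chi, chi> = 10 > 1.

Working: <chi, chi> = (1/|G|) sum_C |C| * |chi(C)|^2 = (1/16)[1*|9|^2 + 1*|-3|^2 + 2*|-1 + sqrt(2)|^2 + 2*|3|^2 + 2*|-sqrt(2) - 1|^2 + 4*|-1|^2 + 4*|3|^2]
  = (1/16)[(81) + (9) + (6 - 4*sqrt(2)) + (18) + (4*sqrt(2) + 6) + (4) + (36)] = 160/16 = 10.
A character is irreducible iff <chi, chi> = 1, so this representation is reducible.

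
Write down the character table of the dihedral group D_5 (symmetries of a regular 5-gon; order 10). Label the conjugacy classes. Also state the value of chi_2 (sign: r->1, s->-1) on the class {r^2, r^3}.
Conjugacy classes: {e} of size 1, {r^1, r^4} of size 2, {r^2, r^3} of size 2, {s, sr, ..., sr^4} of size 5.
Character table:
  irrep \ class              {e} (size 1)  {r^1, r^4} (size 2)  {r^2, r^3} (size 2)  {s, sr, ..., sr^4} (size 5)
  chi_1 (triv)               1             1                    1                    1                          
  chi_2 (sign: r->1, s->-1)  1             1                    1                    -1                         
  chi_3 (2d, j=1)            2             -1/2 + sqrt(5)/2     -sqrt(5)/2 - 1/2     0                          
  chi_4 (2d, j=2)            2             -sqrt(5)/2 - 1/2     -1/2 + sqrt(5)/2     0                          

Spot check: chi_2 (sign: r->1, s->-1) on {r^2, r^3} = 1.

Explanation: D_5 has order 2*5 = 10 with 4 conjugacy classes, hence 4 irreducibles. Sum of squared dims 1 + 1 + 4 + 4 = 10 = |G|. Linear characters come from the abelianisation; the 2-dimensional irreps have character r^k -> 2*cos(2*pi*j*k/5), reflections -> 0.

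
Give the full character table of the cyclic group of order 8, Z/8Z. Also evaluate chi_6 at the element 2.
Character table of Z/8Z (irreps indexed chi_0,...,chi_7 with chi_k(m) = zeta_8^(k*m), zeta_8 = exp(2*pi*i/8)):
  irrep \ class  {0} (size 1)  {1} (size 1)    {2} (size 1)  {3} (size 1)    {4} (size 1)  {5} (size 1)    {6} (size 1)  {7} (size 1)  
  chi_0          1             1               1             1               1             1               1             1             
  chi_1          1             exp(I*pi/4)     I             exp(3*I*pi/4)   -1            exp(-3*I*pi/4)  -I            exp(-I*pi/4)  
  chi_2          1             I               -1            -I              1             I               -1            -I            
  chi_3          1             exp(3*I*pi/4)   -I            exp(I*pi/4)     -1            exp(-I*pi/4)    I             exp(-3*I*pi/4)
  chi_4          1             -1              1             -1              1             -1              1             -1            
  chi_5          1             exp(-3*I*pi/4)  I             exp(-I*pi/4)    -1            exp(I*pi/4)     -I            exp(3*I*pi/4) 
  chi_6          1             -I              -1            I               1             -I              -1            I             
  chi_7          1             exp(-I*pi/4)    -I            exp(-3*I*pi/4)  -1            exp(3*I*pi/4)   I             exp(I*pi/4)   

Spot check: chi_6(2) = zeta_8^(6*2) = zeta_8^12 = -1.

Details: Z/8Z is abelian, so all 8 irreducible complex representations are 1-dimensional. They are given by chi_k(m) = zeta_8^(k*m) for k = 0,...,7. Row orthogonality: sum_m chi_k(m) conj(chi_l(m)) = 8 * [k = l].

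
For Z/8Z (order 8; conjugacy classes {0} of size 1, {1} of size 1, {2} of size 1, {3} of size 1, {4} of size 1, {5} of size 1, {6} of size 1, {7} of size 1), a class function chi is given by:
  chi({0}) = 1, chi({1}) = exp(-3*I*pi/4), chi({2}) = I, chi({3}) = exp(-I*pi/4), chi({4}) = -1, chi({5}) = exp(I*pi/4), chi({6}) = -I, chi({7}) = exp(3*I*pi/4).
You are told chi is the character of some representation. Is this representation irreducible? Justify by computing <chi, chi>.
Irreducible: <chi, chi> = 1.

Proof sketch: <chi, chi> = (1/|G|) sum_C |C| * |chi(C)|^2 = (1/8)[1*|1|^2 + 1*|exp(-3*I*pi/4)|^2 + 1*|I|^2 + 1*|exp(-I*pi/4)|^2 + 1*|-1|^2 + 1*|exp(I*pi/4)|^2 + 1*|-I|^2 + 1*|exp(3*I*pi/4)|^2]
  = (1/8)[(1) + (1) + (1) + (1) + (1) + (1) + (1) + (1)] = 8/8 = 1.
(Exp terms are combined using exp(i*s)*conj(exp(i*t)) = exp(i*(s-t)), and sums of them are collapsed using the identity that for every m > 1 the m distinct m-th roots of unity sum to 0, e.g. 1 + exp(2*I*pi/3) + exp(-2*I*pi/3) = 0.)
A character is irreducible iff <chi, chi> = 1, so this representation is irreducible.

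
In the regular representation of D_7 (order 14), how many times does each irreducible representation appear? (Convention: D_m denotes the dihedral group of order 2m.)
Each irreducible V_i of dimension d_i appears with multiplicity d_i, i.e. rho_reg = (direct sum over all irreducibles V_i) d_i V_i. The irreducible dimensions for D_7 are 1, 1, 2, 2, 2: 2 irreducibles of dimension 1, each with multiplicity 1; 3 irreducibles of dimension 2, each with multiplicity 2. Total dimension 2*1*1 + 3*2*2 = 14 = |G|.

Working: General theorem: in the regular representation of a finite group G, each irreducible appears with multiplicity equal to its dimension. Check: dim(rho_reg) = sum d_i^2 = 1 + 1 + 4 + 4 + 4 = 14 = |G|.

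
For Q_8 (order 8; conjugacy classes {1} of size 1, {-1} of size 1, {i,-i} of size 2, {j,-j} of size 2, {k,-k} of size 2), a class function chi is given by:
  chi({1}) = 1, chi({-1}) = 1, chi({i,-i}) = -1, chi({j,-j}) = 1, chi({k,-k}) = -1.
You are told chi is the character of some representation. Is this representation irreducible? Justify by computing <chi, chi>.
Irreducible: <chi, chi> = 1.

Working: <chi, chi> = (1/|G|) sum_C |C| * |chi(C)|^2 = (1/8)[1*|1|^2 + 1*|1|^2 + 2*|-1|^2 + 2*|1|^2 + 2*|-1|^2]
  = (1/8)[(1) + (1) + (2) + (2) + (2)] = 8/8 = 1.
A character is irreducible iff <chi, chi> = 1, so this representation is irreducible.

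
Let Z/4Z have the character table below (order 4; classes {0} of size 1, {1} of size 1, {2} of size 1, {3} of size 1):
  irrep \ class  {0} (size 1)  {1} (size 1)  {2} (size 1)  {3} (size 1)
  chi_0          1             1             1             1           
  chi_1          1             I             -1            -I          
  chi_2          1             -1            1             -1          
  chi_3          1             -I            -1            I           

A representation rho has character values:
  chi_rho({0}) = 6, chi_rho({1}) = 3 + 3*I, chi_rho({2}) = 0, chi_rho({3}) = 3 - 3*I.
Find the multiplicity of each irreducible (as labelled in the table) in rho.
Multiplicities: chi_0: 3, chi_1: 3, chi_2: 0, chi_3: 0.

Proof sketch: Use <chi_rho, chi> = (1/|G|) sum_C |C| * chi_rho(C) * conj(chi(C)) with |G| = 4 for each irreducible chi in the table:
  <chi_rho, chi_0> = (1/4)[1*(6)*conj(1) + 1*(3 + 3*I)*conj(1) + 1*(0)*conj(1) + 1*(3 - 3*I)*conj(1)]
      = (1/4)[(6) + (3 + 3*I) + (0) + (3 - 3*I)] = 12/4 = 3
  <chi_rho, chi_1> = (1/4)[1*(6)*conj(1) + 1*(3 + 3*I)*conj(I) + 1*(0)*conj(-1) + 1*(3 - 3*I)*conj(-I)]
      = (1/4)[(6) + (3 - 3*I) + (0) + (3 + 3*I)] = 12/4 = 3
  <chi_rho, chi_2> = (1/4)[1*(6)*conj(1) + 1*(3 + 3*I)*conj(-1) + 1*(0)*conj(1) + 1*(3 - 3*I)*conj(-1)]
      = (1/4)[(6) + (-3 - 3*I) + (0) + (-3 + 3*I)] = 0/4 = 0
  <chi_rho, chi_3> = (1/4)[1*(6)*conj(1) + 1*(3 + 3*I)*conj(-I) + 1*(0)*conj(-1) + 1*(3 - 3*I)*conj(I)]
      = (1/4)[(6) + (-3 + 3*I) + (0) + (-3 - 3*I)] = 0/4 = 0
(Exp terms are combined using exp(i*s)*conj(exp(i*t)) = exp(i*(s-t)), and sums of them are collapsed using the identity that for every m > 1 the m distinct m-th roots of unity sum to 0, e.g. 1 + exp(2*I*pi/3) + exp(-2*I*pi/3) = 0.)
Dimension check: dim(rho) = sum (mult * dim) = 3*1 + 3*1 + 0*1 + 0*1 = 6 = chi_rho(e) = 6.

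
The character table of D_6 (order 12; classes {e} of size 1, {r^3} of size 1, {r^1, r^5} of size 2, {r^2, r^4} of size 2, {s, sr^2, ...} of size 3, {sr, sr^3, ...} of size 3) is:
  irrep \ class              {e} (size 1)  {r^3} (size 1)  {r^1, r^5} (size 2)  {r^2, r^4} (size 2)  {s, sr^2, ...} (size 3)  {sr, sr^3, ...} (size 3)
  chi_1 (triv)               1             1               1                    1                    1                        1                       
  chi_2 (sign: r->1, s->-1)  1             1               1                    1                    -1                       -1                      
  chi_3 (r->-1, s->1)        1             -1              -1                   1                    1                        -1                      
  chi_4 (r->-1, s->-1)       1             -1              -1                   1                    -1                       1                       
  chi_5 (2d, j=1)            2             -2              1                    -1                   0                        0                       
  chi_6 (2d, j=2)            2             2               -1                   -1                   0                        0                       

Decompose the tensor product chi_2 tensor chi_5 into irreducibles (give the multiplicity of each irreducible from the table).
chi_2 tensor chi_5 = chi_5 (all other irreducibles have multiplicity 0).

Reasoning: The character of a tensor product is the pointwise product (chi_2 * chi_5)(C) = chi_2(C) * chi_5(C):
  {e}: (1)*(2), {r^3}: (1)*(-2), {r^1, r^5}: (1)*(1), {r^2, r^4}: (1)*(-1), {s, sr^2, ...}: (-1)*(0), {sr, sr^3, ...}: (-1)*(0)
so (chi_2 * chi_5) takes values
  {e} -> 2, {r^3} -> -2, {r^1, r^5} -> 1, {r^2, r^4} -> -1, {s, sr^2, ...} -> 0, {sr, sr^3, ...} -> 0.
Now take the inner product of this character with each irreducible chi from the table, <chi_2*chi_5, chi> = (1/12) sum_C |C| (chi_2*chi_5)(C) conj(chi(C)):
  <chi_2*chi_5, chi_1> = (1/12)[1*(2)*conj(1) + 1*(-2)*conj(1) + 2*(1)*conj(1) + 2*(-1)*conj(1) + 3*(0)*conj(1) + 3*(0)*conj(1)]
      = (1/12)[(2) + (-2) + (2) + (-2) + (0) + (0)] = 0/12 = 0
  <chi_2*chi_5, chi_2> = (1/12)[1*(2)*conj(1) + 1*(-2)*conj(1) + 2*(1)*conj(1) + 2*(-1)*conj(1) + 3*(0)*conj(-1) + 3*(0)*conj(-1)]
      = (1/12)[(2) + (-2) + (2) + (-2) + (0) + (0)] = 0/12 = 0
  <chi_2*chi_5, chi_3> = (1/12)[1*(2)*conj(1) + 1*(-2)*conj(-1) + 2*(1)*conj(-1) + 2*(-1)*conj(1) + 3*(0)*conj(1) + 3*(0)*conj(-1)]
      = (1/12)[(2) + (2) + (-2) + (-2) + (0) + (0)] = 0/12 = 0
  <chi_2*chi_5, chi_4> = (1/12)[1*(2)*conj(1) + 1*(-2)*conj(-1) + 2*(1)*conj(-1) + 2*(-1)*conj(1) + 3*(0)*conj(-1) + 3*(0)*conj(1)]
      = (1/12)[(2) + (2) + (-2) + (-2) + (0) + (0)] = 0/12 = 0
  <chi_2*chi_5, chi_5> = (1/12)[1*(2)*conj(2) + 1*(-2)*conj(-2) + 2*(1)*conj(1) + 2*(-1)*conj(-1) + 3*(0)*conj(0) + 3*(0)*conj(0)]
      = (1/12)[(4) + (4) + (2) + (2) + (0) + (0)] = 12/12 = 1
  <chi_2*chi_5, chi_6> = (1/12)[1*(2)*conj(2) + 1*(-2)*conj(2) + 2*(1)*conj(-1) + 2*(-1)*conj(-1) + 3*(0)*conj(0) + 3*(0)*conj(0)]
      = (1/12)[(4) + (-4) + (-2) + (2) + (0) + (0)] = 0/12 = 0
Hence the multiplicities are chi_5: 1. Dimension check: dim(chi_2)*dim(chi_5) = 1*2 = 2 and sum (mult * dim) = 1*2 = 2.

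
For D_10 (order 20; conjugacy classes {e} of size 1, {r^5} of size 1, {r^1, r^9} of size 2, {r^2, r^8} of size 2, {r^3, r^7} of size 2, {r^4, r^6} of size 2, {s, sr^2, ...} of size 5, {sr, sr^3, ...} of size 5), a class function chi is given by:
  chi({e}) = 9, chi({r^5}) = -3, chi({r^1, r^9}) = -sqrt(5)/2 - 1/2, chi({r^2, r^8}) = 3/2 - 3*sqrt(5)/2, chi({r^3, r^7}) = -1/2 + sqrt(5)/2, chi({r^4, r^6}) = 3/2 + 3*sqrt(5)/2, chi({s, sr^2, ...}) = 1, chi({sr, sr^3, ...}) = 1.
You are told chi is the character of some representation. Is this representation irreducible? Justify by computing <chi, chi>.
Not irreducible (reducible): <chi, chi> = 8 > 1.

Proof sketch: <chi, chi> = (1/|G|) sum_C |C| * |chi(C)|^2 = (1/20)[1*|9|^2 + 1*|-3|^2 + 2*|-sqrt(5)/2 - 1/2|^2 + 2*|3/2 - 3*sqrt(5)/2|^2 + 2*|-1/2 + sqrt(5)/2|^2 + 2*|3/2 + 3*sqrt(5)/2|^2 + 5*|1|^2 + 5*|1|^2]
  = (1/20)[(81) + (9) + (sqrt(5) + 3) + (27 - 9*sqrt(5)) + (3 - sqrt(5)) + (9*sqrt(5) + 27) + (5) + (5)] = 160/20 = 8.
A character is irreducible iff <chi, chi> = 1, so this representation is reducible.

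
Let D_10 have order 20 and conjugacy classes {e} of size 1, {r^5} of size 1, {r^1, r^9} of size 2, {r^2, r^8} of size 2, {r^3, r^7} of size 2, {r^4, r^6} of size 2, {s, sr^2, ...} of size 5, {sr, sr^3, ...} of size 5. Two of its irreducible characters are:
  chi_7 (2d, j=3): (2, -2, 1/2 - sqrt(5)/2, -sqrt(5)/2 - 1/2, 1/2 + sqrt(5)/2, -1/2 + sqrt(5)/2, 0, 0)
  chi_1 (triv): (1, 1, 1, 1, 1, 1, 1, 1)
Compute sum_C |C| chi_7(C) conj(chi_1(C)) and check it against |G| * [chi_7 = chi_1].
Sum = 0; so <chi_7, chi_1> = 0 (distinct irreducibles are orthogonal).

Argument: Compute term by term over conjugacy classes (|C| * chi_7(C) * conj(chi_1(C))):
  1*(2)*conj(1) + 1*(-2)*conj(1) + 2*(1/2 - sqrt(5)/2)*conj(1) + 2*(-sqrt(5)/2 - 1/2)*conj(1) + 2*(1/2 + sqrt(5)/2)*conj(1) + 2*(-1/2 + sqrt(5)/2)*conj(1) + 5*(0)*conj(1) + 5*(0)*conj(1)
  = (2) + (-2) + (1 - sqrt(5)) + (-sqrt(5) - 1) + (1 + sqrt(5)) + (-1 + sqrt(5)) + (0) + (0)
  = 0.
Dividing by |G| = 20 gives 0/20 = 0, matching the row-orthogonality relation <chi_7, chi_1> = [chi_7 = chi_1].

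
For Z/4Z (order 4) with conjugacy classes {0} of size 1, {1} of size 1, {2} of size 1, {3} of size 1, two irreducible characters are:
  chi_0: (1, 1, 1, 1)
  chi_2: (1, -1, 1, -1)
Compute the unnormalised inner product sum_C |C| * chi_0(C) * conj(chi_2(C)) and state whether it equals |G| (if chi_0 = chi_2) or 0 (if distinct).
Sum = 0; so <chi_0, chi_2> = 0 (distinct irreducibles are orthogonal).

Proof sketch: Compute term by term over conjugacy classes (|C| * chi_0(C) * conj(chi_2(C))):
  1*(1)*conj(1) + 1*(1)*conj(-1) + 1*(1)*conj(1) + 1*(1)*conj(-1)
  = (1) + (-1) + (1) + (-1)
  = 0.
(Exp terms are combined using exp(i*s)*conj(exp(i*t)) = exp(i*(s-t)), and sums of them are collapsed using the identity that for every m > 1 the m distinct m-th roots of unity sum to 0, e.g. 1 + exp(2*I*pi/3) + exp(-2*I*pi/3) = 0.)
Dividing by |G| = 4 gives 0/4 = 0, matching the row-orthogonality relation <chi_0, chi_2> = [chi_0 = chi_2].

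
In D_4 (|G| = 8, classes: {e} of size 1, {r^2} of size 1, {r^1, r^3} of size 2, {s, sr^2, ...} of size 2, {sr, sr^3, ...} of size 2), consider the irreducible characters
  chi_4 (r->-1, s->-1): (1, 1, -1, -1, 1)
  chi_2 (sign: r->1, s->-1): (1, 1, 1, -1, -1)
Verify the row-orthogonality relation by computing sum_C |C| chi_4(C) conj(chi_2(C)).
Sum = 0; so <chi_4, chi_2> = 0 (distinct irreducibles are orthogonal).

Solution. Compute term by term over conjugacy classes (|C| * chi_4(C) * conj(chi_2(C))):
  1*(1)*conj(1) + 1*(1)*conj(1) + 2*(-1)*conj(1) + 2*(-1)*conj(-1) + 2*(1)*conj(-1)
  = (1) + (1) + (-2) + (2) + (-2)
  = 0.
Dividing by |G| = 8 gives 0/8 = 0, matching the row-orthogonality relation <chi_4, chi_2> = [chi_4 = chi_2].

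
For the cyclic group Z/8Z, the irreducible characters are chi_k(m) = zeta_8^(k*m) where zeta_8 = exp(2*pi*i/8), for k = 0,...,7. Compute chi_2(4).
chi_2(4) = zeta_8^8 = 1

Derivation: chi_2(4) = zeta_8^(2*4) = zeta_8^8. Since zeta_8^8 = 1, this equals zeta_8^0 = exp(2*pi*i*0/8) = 1.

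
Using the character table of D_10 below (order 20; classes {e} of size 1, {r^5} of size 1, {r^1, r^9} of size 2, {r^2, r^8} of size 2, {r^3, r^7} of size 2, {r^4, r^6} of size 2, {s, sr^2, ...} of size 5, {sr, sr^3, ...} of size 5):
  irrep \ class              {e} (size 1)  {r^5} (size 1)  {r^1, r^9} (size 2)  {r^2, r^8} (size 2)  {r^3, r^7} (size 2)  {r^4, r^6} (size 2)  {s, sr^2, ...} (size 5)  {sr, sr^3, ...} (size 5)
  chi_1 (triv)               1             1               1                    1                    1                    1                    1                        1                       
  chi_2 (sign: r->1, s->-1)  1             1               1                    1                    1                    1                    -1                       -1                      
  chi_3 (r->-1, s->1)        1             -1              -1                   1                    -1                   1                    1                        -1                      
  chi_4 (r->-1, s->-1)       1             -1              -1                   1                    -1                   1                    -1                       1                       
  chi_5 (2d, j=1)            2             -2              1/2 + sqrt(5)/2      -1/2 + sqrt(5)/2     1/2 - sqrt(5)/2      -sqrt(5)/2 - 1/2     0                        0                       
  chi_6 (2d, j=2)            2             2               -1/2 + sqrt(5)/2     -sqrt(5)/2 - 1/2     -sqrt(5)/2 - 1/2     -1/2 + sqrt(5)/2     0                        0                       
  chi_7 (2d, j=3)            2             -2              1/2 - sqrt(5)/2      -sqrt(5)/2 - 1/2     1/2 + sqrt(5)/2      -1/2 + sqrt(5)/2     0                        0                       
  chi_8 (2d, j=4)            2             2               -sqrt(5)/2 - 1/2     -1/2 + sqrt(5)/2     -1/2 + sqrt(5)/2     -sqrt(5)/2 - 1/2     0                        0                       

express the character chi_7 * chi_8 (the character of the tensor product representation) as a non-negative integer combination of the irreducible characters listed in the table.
chi_7 tensor chi_8 = chi_5 + chi_7 (all other irreducibles have multiplicity 0).

Working: The character of a tensor product is the pointwise product (chi_7 * chi_8)(C) = chi_7(C) * chi_8(C):
  {e}: (2)*(2), {r^5}: (-2)*(2), {r^1, r^9}: (1/2 - sqrt(5)/2)*(-sqrt(5)/2 - 1/2), {r^2, r^8}: (-sqrt(5)/2 - 1/2)*(-1/2 + sqrt(5)/2), {r^3, r^7}: (1/2 + sqrt(5)/2)*(-1/2 + sqrt(5)/2), {r^4, r^6}: (-1/2 + sqrt(5)/2)*(-sqrt(5)/2 - 1/2), {s, sr^2, ...}: (0)*(0), {sr, sr^3, ...}: (0)*(0)
so (chi_7 * chi_8) takes values
  {e} -> 4, {r^5} -> -4, {r^1, r^9} -> 1, {r^2, r^8} -> -1, {r^3, r^7} -> 1, {r^4, r^6} -> -1, {s, sr^2, ...} -> 0, {sr, sr^3, ...} -> 0.
Now take the inner product of this character with each irreducible chi from the table, <chi_7*chi_8, chi> = (1/20) sum_C |C| (chi_7*chi_8)(C) conj(chi(C)):
  <chi_7*chi_8, chi_1> = (1/20)[1*(4)*conj(1) + 1*(-4)*conj(1) + 2*(1)*conj(1) + 2*(-1)*conj(1) + 2*(1)*conj(1) + 2*(-1)*conj(1) + 5*(0)*conj(1) + 5*(0)*conj(1)]
      = (1/20)[(4) + (-4) + (2) + (-2) + (2) + (-2) + (0) + (0)] = 0/20 = 0
  <chi_7*chi_8, chi_2> = (1/20)[1*(4)*conj(1) + 1*(-4)*conj(1) + 2*(1)*conj(1) + 2*(-1)*conj(1) + 2*(1)*conj(1) + 2*(-1)*conj(1) + 5*(0)*conj(-1) + 5*(0)*conj(-1)]
      = (1/20)[(4) + (-4) + (2) + (-2) + (2) + (-2) + (0) + (0)] = 0/20 = 0
  <chi_7*chi_8, chi_3> = (1/20)[1*(4)*conj(1) + 1*(-4)*conj(-1) + 2*(1)*conj(-1) + 2*(-1)*conj(1) + 2*(1)*conj(-1) + 2*(-1)*conj(1) + 5*(0)*conj(1) + 5*(0)*conj(-1)]
      = (1/20)[(4) + (4) + (-2) + (-2) + (-2) + (-2) + (0) + (0)] = 0/20 = 0
  <chi_7*chi_8, chi_4> = (1/20)[1*(4)*conj(1) + 1*(-4)*conj(-1) + 2*(1)*conj(-1) + 2*(-1)*conj(1) + 2*(1)*conj(-1) + 2*(-1)*conj(1) + 5*(0)*conj(-1) + 5*(0)*conj(1)]
      = (1/20)[(4) + (4) + (-2) + (-2) + (-2) + (-2) + (0) + (0)] = 0/20 = 0
  <chi_7*chi_8, chi_5> = (1/20)[1*(4)*conj(2) + 1*(-4)*conj(-2) + 2*(1)*conj(1/2 + sqrt(5)/2) + 2*(-1)*conj(-1/2 + sqrt(5)/2) + 2*(1)*conj(1/2 - sqrt(5)/2) + 2*(-1)*conj(-sqrt(5)/2 - 1/2) + 5*(0)*conj(0) + 5*(0)*conj(0)]
      = (1/20)[(8) + (8) + (1 + sqrt(5)) + (1 - sqrt(5)) + (1 - sqrt(5)) + (1 + sqrt(5)) + (0) + (0)] = 20/20 = 1
  <chi_7*chi_8, chi_6> = (1/20)[1*(4)*conj(2) + 1*(-4)*conj(2) + 2*(1)*conj(-1/2 + sqrt(5)/2) + 2*(-1)*conj(-sqrt(5)/2 - 1/2) + 2*(1)*conj(-sqrt(5)/2 - 1/2) + 2*(-1)*conj(-1/2 + sqrt(5)/2) + 5*(0)*conj(0) + 5*(0)*conj(0)]
      = (1/20)[(8) + (-8) + (-1 + sqrt(5)) + (1 + sqrt(5)) + (-sqrt(5) - 1) + (1 - sqrt(5)) + (0) + (0)] = 0/20 = 0
  <chi_7*chi_8, chi_7> = (1/20)[1*(4)*conj(2) + 1*(-4)*conj(-2) + 2*(1)*conj(1/2 - sqrt(5)/2) + 2*(-1)*conj(-sqrt(5)/2 - 1/2) + 2*(1)*conj(1/2 + sqrt(5)/2) + 2*(-1)*conj(-1/2 + sqrt(5)/2) + 5*(0)*conj(0) + 5*(0)*conj(0)]
      = (1/20)[(8) + (8) + (1 - sqrt(5)) + (1 + sqrt(5)) + (1 + sqrt(5)) + (1 - sqrt(5)) + (0) + (0)] = 20/20 = 1
  <chi_7*chi_8, chi_8> = (1/20)[1*(4)*conj(2) + 1*(-4)*conj(2) + 2*(1)*conj(-sqrt(5)/2 - 1/2) + 2*(-1)*conj(-1/2 + sqrt(5)/2) + 2*(1)*conj(-1/2 + sqrt(5)/2) + 2*(-1)*conj(-sqrt(5)/2 - 1/2) + 5*(0)*conj(0) + 5*(0)*conj(0)]
      = (1/20)[(8) + (-8) + (-sqrt(5) - 1) + (1 - sqrt(5)) + (-1 + sqrt(5)) + (1 + sqrt(5)) + (0) + (0)] = 0/20 = 0
Hence the multiplicities are chi_5: 1, chi_7: 1. Dimension check: dim(chi_7)*dim(chi_8) = 2*2 = 4 and sum (mult * dim) = 1*2 + 1*2 = 4.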